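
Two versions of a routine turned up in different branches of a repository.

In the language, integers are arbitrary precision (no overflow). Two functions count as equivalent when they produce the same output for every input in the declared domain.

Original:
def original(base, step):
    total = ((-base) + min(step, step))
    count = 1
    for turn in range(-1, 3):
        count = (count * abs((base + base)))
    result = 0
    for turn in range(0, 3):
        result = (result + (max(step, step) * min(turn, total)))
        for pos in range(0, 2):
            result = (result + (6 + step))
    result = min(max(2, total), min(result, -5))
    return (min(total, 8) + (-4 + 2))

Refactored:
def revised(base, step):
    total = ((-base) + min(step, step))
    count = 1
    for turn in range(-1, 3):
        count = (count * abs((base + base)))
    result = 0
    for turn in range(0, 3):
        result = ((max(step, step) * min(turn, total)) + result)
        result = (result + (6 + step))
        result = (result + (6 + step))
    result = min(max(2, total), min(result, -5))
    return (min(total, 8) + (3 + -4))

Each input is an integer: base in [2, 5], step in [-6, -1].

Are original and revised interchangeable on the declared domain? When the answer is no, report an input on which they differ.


Take base=2, step=-6.
original: total becomes -8; next count becomes 1; next at turn=-1:; next count becomes 4; next at turn=0:; next count becomes 16; next at turn=1:; next count becomes 64; next at turn=2:; next count becomes 256; next result becomes 0; next at turn=0:; next result becomes 48; next at pos=0:; next result becomes 48; next at pos=1:; next result becomes 48; next at turn=1:; next result becomes 96; next at pos=0:; next result becomes 96; next at pos=1:; next result becomes 96; next at turn=2:; next result becomes 144; next at pos=0:; next result becomes 144; next at pos=1:; next result becomes 144; next result becomes -5; next final value -10
revised: total becomes -8; next count becomes 1; next at turn=-1:; next count becomes 4; next at turn=0:; next count becomes 16; next at turn=1:; next count becomes 64; next at turn=2:; next count becomes 256; next result becomes 0; next at turn=0:; next result becomes 48; next result becomes 48; next result becomes 48; next at turn=1:; next result becomes 96; next result becomes 96; next result becomes 96; next at turn=2:; next result becomes 144; next result becomes 144; next result becomes 144; next result becomes -5; next final value -9
-10 != -9, so the rewrite changes behavior.
verdict: not equivalent; witness: base=2, step=-6


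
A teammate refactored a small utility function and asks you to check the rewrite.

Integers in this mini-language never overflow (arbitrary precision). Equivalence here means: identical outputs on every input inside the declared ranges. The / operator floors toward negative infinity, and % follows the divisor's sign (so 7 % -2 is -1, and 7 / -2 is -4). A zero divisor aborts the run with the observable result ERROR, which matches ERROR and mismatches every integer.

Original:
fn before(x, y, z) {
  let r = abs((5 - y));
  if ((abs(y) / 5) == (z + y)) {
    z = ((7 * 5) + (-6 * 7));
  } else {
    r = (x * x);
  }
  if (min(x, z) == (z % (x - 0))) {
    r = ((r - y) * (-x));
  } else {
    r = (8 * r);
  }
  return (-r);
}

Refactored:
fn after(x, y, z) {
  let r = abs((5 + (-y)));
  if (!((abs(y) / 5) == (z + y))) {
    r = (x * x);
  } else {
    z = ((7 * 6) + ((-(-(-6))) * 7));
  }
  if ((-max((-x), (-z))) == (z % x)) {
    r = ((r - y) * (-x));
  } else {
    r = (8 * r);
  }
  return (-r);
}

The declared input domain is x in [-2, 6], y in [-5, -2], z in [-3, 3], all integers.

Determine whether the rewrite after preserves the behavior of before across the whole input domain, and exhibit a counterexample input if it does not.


These are not equivalent — on x=1, y=-3, z=3 the outputs split (-64 vs 11).
before: r becomes 8; next ((abs(y) / 5) == (z + y)) evaluates to true; next z becomes -7; next (min(x, z) == (z % (x - 0))) evaluates to false; next r becomes 64; next final value -64
after: r becomes 8; next (!((abs(y) / 5) == (z + y))) evaluates to false; next z becomes 0; next ((-max((-x), (-z))) == (z % x)) evaluates to true; next r becomes -11; next final value 11
verdict: not equivalent; witness: x=1, y=-3, z=3


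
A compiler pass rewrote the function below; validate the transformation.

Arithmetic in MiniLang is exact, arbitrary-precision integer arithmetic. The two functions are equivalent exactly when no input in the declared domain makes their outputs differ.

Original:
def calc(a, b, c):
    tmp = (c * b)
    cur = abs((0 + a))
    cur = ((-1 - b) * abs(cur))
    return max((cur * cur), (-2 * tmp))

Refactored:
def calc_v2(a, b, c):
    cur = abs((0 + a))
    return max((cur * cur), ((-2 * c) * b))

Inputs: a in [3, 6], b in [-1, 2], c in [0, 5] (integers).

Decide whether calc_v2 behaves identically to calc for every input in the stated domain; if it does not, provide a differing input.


These are not equivalent — on a=3, b=-1, c=0 the outputs split (0 vs 9).
calc: tmp becomes 0; next cur becomes 3; next cur becomes 0; next final value 0
calc_v2: cur becomes 3; next final value 9
verdict: not equivalent; witness: a=3, b=-1, c=0


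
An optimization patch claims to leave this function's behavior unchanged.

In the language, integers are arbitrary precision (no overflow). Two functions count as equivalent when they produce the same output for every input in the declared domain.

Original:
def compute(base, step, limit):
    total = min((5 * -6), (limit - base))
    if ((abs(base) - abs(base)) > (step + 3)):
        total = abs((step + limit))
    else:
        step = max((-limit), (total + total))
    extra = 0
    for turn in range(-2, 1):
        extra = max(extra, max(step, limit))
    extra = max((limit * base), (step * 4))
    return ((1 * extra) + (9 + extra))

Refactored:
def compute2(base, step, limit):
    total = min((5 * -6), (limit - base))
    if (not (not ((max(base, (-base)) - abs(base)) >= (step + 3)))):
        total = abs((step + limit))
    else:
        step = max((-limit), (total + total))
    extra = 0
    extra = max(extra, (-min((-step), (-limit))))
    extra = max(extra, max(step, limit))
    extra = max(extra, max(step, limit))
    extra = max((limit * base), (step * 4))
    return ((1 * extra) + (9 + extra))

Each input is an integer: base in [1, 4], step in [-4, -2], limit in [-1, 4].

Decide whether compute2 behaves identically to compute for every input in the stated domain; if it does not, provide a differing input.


The rewrite breaks on base=1, step=-3, limit=-1, where the results are 17 and 7.
compute: total=-30, then ((abs(base) - abs(base)) > (step + 3)) is false, then step=1, then extra=0, then (turn=-2), then extra=1, then (turn=-1), then extra=1, then (turn=0), then extra=1, then extra=4, then returns 17
compute2: total=-30, then (not (not ((max(base, (-base)) - abs(base)) >= (step + 3)))) is true, then total=4, then extra=0, then extra=0, then extra=0, then extra=0, then extra=-1, then returns 7
verdict: not equivalent; witness: base=1, step=-3, limit=-1


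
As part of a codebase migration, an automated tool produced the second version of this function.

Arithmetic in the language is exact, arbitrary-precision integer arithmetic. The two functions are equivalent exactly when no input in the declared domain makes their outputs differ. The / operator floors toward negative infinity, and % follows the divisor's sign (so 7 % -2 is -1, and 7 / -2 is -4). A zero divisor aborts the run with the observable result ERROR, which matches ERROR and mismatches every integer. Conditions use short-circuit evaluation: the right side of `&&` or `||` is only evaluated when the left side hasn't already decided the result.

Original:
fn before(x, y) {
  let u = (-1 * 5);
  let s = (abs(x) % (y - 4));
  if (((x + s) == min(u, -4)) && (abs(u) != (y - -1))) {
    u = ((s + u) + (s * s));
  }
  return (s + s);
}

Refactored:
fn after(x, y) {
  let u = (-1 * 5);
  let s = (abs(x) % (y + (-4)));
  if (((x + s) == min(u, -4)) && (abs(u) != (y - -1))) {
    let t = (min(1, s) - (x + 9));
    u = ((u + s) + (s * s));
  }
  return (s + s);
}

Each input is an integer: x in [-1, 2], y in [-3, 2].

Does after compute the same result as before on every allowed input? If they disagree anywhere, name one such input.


Comparing the listings, the differences include: local variable names differ, and min/max/abs usage differs, and statement counts differ, and arithmetic usage differs, and constant usage differs.
Spot check at x=-1, y=2 — before: u := -5 | s := -1 | (((x + s) == min(u, -4)) && (abs(u) != (y - -1))): false | result -2. after: u := -5 | s := -1 | (((x + s) == min(u, -4)) && (abs(u) != (y - -1))): false | result -2. Both give -2.
Across all 24 domain points the two functions coincide.
verdict: equivalent


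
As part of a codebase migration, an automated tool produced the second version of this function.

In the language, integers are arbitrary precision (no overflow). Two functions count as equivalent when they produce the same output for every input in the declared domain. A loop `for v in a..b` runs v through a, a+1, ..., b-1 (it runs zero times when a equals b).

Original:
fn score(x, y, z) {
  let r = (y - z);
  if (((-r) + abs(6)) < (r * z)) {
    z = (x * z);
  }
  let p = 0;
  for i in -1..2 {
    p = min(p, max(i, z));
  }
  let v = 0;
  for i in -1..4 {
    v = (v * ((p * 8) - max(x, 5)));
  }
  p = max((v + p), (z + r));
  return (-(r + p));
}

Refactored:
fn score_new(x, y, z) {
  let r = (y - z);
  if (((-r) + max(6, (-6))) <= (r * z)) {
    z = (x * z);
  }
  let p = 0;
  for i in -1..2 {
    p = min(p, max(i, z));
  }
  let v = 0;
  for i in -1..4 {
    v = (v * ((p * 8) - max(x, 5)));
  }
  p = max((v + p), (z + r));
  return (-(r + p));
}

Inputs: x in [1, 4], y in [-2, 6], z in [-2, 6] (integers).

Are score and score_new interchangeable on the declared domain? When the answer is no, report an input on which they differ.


Consider the input x=2, y=4, z=1.
score: r := 3 | (((-r) + abs(6)) < (r * z)): false | p := 0 | iter i=-1: | p := 0 | iter i=0: | p := 0 | iter i=1: | p := 0 | v := 0 | iter i=-1: | v := 0 | iter i=0: | v := 0 | iter i=1: | v := 0 | iter i=2: | v := 0 | iter i=3: | v := 0 | p := 4 | result -7
score_new: r := 3 | (((-r) + max(6, (-6))) <= (r * z)): true | z := 2 | p := 0 | iter i=-1: | p := 0 | iter i=0: | p := 0 | iter i=1: | p := 0 | v := 0 | iter i=-1: | v := 0 | iter i=0: | v := 0 | iter i=1: | v := 0 | iter i=2: | v := 0 | iter i=3: | v := 0 | p := 5 | result -8
-7 against -8: the behavior changed.
verdict: not equivalent; witness: x=2, y=4, z=1


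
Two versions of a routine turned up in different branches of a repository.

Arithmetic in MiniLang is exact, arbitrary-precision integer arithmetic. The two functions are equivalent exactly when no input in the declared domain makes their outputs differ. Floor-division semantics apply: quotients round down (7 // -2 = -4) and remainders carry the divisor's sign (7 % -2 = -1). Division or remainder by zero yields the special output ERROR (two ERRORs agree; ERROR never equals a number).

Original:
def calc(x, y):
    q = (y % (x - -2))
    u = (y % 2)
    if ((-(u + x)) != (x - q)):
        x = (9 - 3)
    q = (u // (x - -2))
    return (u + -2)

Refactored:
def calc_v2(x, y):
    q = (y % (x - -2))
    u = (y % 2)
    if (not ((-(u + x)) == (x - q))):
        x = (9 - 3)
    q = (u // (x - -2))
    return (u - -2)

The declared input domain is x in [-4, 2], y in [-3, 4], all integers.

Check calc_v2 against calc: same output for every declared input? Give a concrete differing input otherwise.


Try x=-4, y=-3.
calc: q := -1 | u := 1 | ((-(u + x)) != (x - q)): true | x := 6 | q := 0 | result -1
calc_v2: q := -1 | u := 1 | (not ((-(u + x)) == (x - q))): true | x := 6 | q := 0 | result 3
-1 != 3, so the rewrite changes behavior.
verdict: not equivalent; witness: x=-4, y=-3


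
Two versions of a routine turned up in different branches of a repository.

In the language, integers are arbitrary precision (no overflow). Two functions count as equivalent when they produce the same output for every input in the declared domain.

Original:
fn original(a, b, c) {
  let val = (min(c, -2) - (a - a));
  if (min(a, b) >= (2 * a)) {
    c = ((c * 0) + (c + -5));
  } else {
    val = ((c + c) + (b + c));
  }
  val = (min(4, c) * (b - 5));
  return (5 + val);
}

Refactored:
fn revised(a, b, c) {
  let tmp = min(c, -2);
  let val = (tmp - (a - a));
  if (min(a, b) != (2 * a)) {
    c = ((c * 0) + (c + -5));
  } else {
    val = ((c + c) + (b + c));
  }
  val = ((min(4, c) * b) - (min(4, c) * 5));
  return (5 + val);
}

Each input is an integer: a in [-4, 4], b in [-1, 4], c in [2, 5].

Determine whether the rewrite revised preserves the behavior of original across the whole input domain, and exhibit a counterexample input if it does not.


Not equivalent: a=0, b=-1, c=2 separates them (-7 vs 23).
original: val becomes -2; next (min(a, b) >= (2 * a)) evaluates to false; next val becomes 5; next val becomes -12; next final value -7
revised: tmp becomes -2; next val becomes -2; next (min(a, b) != (2 * a)) evaluates to true; next c becomes -3; next val becomes 18; next final value 23
verdict: not equivalent; witness: a=0, b=-1, c=2


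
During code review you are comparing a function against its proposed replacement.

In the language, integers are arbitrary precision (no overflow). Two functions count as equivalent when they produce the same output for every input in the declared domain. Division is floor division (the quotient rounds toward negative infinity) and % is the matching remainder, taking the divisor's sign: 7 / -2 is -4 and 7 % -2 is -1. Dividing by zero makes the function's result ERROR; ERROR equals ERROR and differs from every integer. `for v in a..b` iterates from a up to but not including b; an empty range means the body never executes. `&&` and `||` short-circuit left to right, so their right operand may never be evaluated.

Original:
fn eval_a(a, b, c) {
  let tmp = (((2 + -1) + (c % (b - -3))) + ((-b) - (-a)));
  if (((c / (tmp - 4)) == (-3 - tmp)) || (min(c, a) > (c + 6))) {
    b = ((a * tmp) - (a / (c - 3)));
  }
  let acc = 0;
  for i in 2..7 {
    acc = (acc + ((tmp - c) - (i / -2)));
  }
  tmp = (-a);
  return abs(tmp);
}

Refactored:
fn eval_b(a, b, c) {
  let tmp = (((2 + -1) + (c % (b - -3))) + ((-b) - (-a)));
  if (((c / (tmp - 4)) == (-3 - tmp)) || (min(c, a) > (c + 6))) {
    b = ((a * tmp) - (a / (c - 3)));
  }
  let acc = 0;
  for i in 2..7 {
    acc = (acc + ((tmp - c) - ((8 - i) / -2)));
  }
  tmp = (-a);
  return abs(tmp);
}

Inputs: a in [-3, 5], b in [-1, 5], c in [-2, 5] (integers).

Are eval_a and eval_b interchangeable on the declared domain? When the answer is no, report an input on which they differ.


Behavior is preserved: although arithmetic usage differs, constant usage differs, the outputs never diverge.
Spot check at a=-1, b=3, c=2 — eval_a: tmp=-1, then (((c / (tmp - 4)) == (-3 - tmp)) || (min(c, a) > (c + 6))) is false, then acc=0, then (i=2), then acc=-2, then (i=3), then acc=-3, then (i=4), then acc=-4, then (i=5), then acc=-4, then (i=6), then acc=-4, then tmp=1, then returns 1. eval_b: tmp=-1, then (((c / (tmp - 4)) == (-3 - tmp)) || (min(c, a) > (c + 6))) is false, then acc=0, then (i=2), then acc=0, then (i=3), then acc=0, then (i=4), then acc=-1, then (i=5), then acc=-2, then (i=6), then acc=-4, then tmp=1, then returns 1. Both give 1.
Across all 504 domain points the two functions coincide.
verdict: equivalent


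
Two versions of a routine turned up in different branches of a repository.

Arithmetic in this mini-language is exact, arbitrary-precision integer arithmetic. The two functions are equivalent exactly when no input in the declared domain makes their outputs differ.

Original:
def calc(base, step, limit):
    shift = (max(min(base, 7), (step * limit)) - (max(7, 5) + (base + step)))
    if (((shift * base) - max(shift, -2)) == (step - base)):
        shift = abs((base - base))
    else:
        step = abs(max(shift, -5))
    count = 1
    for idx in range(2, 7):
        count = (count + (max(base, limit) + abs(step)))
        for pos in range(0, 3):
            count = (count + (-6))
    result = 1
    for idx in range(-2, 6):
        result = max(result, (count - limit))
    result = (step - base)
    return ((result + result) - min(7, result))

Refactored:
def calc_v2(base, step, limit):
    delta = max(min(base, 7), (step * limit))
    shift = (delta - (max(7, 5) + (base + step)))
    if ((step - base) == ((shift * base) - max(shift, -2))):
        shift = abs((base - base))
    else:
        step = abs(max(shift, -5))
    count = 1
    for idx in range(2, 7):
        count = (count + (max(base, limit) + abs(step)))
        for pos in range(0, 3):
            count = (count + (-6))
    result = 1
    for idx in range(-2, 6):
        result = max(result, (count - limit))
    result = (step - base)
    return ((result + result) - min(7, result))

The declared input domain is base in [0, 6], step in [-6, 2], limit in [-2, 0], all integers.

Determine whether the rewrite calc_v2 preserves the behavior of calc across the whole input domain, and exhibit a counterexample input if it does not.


Reading the diff, among the changes: statement counts differ, plus local variable names differ.
One worked example (base=0, step=-1, limit=-2) — calc: shift=-4, then (((shift * base) - max(shift, -2)) == (step - base)) is false, then step=4, then count=1, then (idx=2), then count=5, then (pos=0), then count=-1, then (pos=1), then count=-7, then (pos=2), then count=-13, then (idx=3), then count=-9, then (pos=0), then count=-15, then (pos=1), then count=-21, then (pos=2), then count=-27, then (idx=4), then count=-23, then (pos=0), then count=-29, then (pos=1), then count=-35, then (pos=2), then count=-41, then (idx=5), then count=-37, then (pos=0), then count=-43, then (pos=1), then count=-49, then (pos=2), then count=-55, then (idx=6), then count=-51, then (pos=0), then count=-57, then (pos=1), then count=-63, then (pos=2), then count=-69, then result=1, then (idx=-2), then result=1, then (idx=-1), then result=1, then (idx=0), then result=1, then (idx=1), then result=1, then (idx=2), then result=1, then (idx=3), then result=1, then (idx=4), then result=1, then (idx=5), then result=1, then result=4, then returns 4; calc_v2: delta=2, then shift=-4, then ((step - base) == ((shift * base) - max(shift, -2))) is false, then step=4, then count=1, then (idx=2), then count=5, then (pos=0), then count=-1, then (pos=1), then count=-7, then (pos=2), then count=-13, then (idx=3), then count=-9, then (pos=0), then count=-15, then (pos=1), then count=-21, then (pos=2), then count=-27, then (idx=4), then count=-23, then (pos=0), then count=-29, then (pos=1), then count=-35, then (pos=2), then count=-41, then (idx=5), then count=-37, then (pos=0), then count=-43, then (pos=1), then count=-49, then (pos=2), then count=-55, then (idx=6), then count=-51, then (pos=0), then count=-57, then (pos=1), then count=-63, then (pos=2), then count=-69, then result=1, then (idx=-2), then result=1, then (idx=-1), then result=1, then (idx=0), then result=1, then (idx=1), then result=1, then (idx=2), then result=1, then (idx=3), then result=1, then (idx=4), then result=1, then (idx=5), then result=1, then result=4, then returns 4; agreement on 4.
Checked all 189 inputs in the declared domain: the outputs agree on every one.
verdict: equivalent


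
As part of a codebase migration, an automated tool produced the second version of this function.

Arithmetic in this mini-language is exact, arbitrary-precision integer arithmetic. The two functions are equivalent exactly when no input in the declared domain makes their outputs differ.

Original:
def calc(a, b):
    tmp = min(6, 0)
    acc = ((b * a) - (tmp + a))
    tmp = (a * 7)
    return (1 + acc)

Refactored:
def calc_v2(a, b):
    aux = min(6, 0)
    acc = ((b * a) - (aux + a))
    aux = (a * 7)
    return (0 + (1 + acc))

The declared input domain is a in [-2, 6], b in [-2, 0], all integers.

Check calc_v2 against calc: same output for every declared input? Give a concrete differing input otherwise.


This is a faithful refactor — local variable names differ; and constant usage differs; and arithmetic usage differs, but the computed results match everywhere.
As a probe, take a=0, b=0: calc runs tmp becomes 0; next acc becomes 0; next tmp becomes 0; next final value 1; calc_v2 runs aux becomes 0; next acc becomes 0; next aux becomes 0; next final value 1; both end at 1.
Sweeping the whole domain (27 inputs) finds no disagreement.
verdict: equivalent


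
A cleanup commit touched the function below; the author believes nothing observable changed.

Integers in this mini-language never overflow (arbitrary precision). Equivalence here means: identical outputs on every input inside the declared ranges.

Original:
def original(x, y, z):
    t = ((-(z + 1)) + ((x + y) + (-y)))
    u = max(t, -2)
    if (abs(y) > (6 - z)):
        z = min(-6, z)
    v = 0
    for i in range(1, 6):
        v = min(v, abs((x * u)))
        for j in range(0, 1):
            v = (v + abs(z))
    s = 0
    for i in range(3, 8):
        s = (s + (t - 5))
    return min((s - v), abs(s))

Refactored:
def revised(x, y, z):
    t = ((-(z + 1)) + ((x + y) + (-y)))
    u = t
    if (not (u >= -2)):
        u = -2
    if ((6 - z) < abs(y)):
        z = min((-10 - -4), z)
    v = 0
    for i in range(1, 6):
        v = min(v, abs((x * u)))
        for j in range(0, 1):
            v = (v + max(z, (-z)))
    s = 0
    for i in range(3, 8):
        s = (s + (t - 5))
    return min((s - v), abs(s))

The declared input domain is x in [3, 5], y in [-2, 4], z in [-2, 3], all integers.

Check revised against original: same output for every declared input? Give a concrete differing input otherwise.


Equivalent — the differences include constant usage differs, and branching structure differs, and comparison usage differs, and boolean connective usage differs, and min/max/abs usage differs, and arithmetic usage differs, and statement counts differ, yet no declared input distinguishes the two.
As a probe, take x=4, y=-2, z=-2: original runs t := 5 | u := 5 | (abs(y) > (6 - z)): false | v := 0 | iter i=1: | v := 0 | iter j=0: | v := 2 | iter i=2: | v := 2 | iter j=0: | v := 4 | iter i=3: | v := 4 | iter j=0: | v := 6 | iter i=4: | v := 6 | iter j=0: | v := 8 | iter i=5: | v := 8 | iter j=0: | v := 10 | s := 0 | iter i=3: | s := 0 | iter i=4: | s := 0 | iter i=5: | s := 0 | iter i=6: | s := 0 | iter i=7: | s := 0 | result -10; revised runs t := 5 | u := 5 | (not (u >= -2)): false | ((6 - z) < abs(y)): false | v := 0 | iter i=1: | v := 0 | iter j=0: | v := 2 | iter i=2: | v := 2 | iter j=0: | v := 4 | iter i=3: | v := 4 | iter j=0: | v := 6 | iter i=4: | v := 6 | iter j=0: | v := 8 | iter i=5: | v := 8 | iter j=0: | v := 10 | s := 0 | iter i=3: | s := 0 | iter i=4: | s := 0 | iter i=5: | s := 0 | iter i=6: | s := 0 | iter i=7: | s := 0 | result -10; both end at -10.
Checked all 126 inputs in the declared domain: the outputs agree on every one.
verdict: equivalent


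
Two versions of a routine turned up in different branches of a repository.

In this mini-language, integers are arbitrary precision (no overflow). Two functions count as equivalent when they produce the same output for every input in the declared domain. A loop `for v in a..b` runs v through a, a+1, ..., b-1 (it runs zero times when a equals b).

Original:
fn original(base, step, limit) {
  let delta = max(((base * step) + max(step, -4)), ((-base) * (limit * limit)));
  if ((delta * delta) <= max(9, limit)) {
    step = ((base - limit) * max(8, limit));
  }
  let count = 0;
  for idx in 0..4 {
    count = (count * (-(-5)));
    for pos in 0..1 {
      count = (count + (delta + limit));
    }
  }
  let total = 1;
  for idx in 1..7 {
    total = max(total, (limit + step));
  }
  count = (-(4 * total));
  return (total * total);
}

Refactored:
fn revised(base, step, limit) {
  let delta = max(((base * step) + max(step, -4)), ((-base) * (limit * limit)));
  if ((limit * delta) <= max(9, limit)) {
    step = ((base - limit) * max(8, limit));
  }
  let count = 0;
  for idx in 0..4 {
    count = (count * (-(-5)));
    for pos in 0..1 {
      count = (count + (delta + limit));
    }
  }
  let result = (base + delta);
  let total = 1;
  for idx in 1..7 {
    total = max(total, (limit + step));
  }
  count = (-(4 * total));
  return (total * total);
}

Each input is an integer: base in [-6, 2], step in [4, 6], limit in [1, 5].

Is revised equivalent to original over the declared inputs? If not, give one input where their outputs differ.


Consider the input base=-6, step=4, limit=1.
original: delta := 6 | ((delta * delta) <= max(9, limit)): false | count := 0 | iter idx=0: | count := 0 | iter pos=0: | count := 7 | iter idx=1: | count := 35 | iter pos=0: | count := 42 | iter idx=2: | count := 210 | iter pos=0: | count := 217 | iter idx=3: | count := 1085 | iter pos=0: | count := 1092 | total := 1 | iter idx=1: | total := 5 | iter idx=2: | total := 5 | iter idx=3: | total := 5 | iter idx=4: | total := 5 | iter idx=5: | total := 5 | iter idx=6: | total := 5 | count := -20 | result 25
revised: delta := 6 | ((limit * delta) <= max(9, limit)): true | step := -56 | count := 0 | iter idx=0: | count := 0 | iter pos=0: | count := 7 | iter idx=1: | count := 35 | iter pos=0: | count := 42 | iter idx=2: | count := 210 | iter pos=0: | count := 217 | iter idx=3: | count := 1085 | iter pos=0: | count := 1092 | result := 0 | total := 1 | iter idx=1: | total := 1 | iter idx=2: | total := 1 | iter idx=3: | total := 1 | iter idx=4: | total := 1 | iter idx=5: | total := 1 | iter idx=6: | total := 1 | count := -4 | result 1
25 != 1, so the rewrite changes behavior.
verdict: not equivalent; witness: base=-6, step=4, limit=1


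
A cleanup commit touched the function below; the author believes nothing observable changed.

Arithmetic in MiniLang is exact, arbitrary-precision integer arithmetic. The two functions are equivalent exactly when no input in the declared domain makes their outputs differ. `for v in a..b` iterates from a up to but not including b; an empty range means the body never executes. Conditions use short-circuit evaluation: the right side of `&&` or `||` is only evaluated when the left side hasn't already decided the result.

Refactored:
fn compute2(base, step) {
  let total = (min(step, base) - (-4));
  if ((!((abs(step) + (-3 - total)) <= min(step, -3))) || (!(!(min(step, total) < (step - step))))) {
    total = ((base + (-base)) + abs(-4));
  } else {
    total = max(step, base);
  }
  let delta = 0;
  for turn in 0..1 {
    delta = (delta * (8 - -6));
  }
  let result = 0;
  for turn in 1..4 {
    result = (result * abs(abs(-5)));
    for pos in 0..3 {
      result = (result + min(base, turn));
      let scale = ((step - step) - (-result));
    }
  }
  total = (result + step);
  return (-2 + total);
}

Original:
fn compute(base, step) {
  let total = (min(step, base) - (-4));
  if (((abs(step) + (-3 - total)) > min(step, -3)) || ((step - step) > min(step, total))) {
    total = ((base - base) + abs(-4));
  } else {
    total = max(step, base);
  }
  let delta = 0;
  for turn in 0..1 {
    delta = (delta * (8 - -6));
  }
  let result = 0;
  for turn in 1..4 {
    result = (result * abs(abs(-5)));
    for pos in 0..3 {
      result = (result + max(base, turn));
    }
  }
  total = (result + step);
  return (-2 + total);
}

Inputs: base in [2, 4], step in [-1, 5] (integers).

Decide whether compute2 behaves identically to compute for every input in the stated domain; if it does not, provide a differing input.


Try base=2, step=-1.
compute: total := 3 | (((abs(step) + (-3 - total)) > min(step, -3)) || ((step - step) > min(step, total))): true | total := 4 | delta := 0 | iter turn=0: | delta := 0 | result := 0 | iter turn=1: | result := 0 | iter pos=0: | result := 2 | iter pos=1: | result := 4 | iter pos=2: | result := 6 | iter turn=2: | result := 30 | iter pos=0: | result := 32 | iter pos=1: | result := 34 | iter pos=2: | result := 36 | iter turn=3: | result := 180 | iter pos=0: | result := 183 | iter pos=1: | result := 186 | iter pos=2: | result := 189 | total := 188 | result 186
compute2: total := 3 | ((!((abs(step) + (-3 - total)) <= min(step, -3))) || (!(!(min(step, total) < (step - step))))): true | total := 4 | delta := 0 | iter turn=0: | delta := 0 | result := 0 | iter turn=1: | result := 0 | iter pos=0: | result := 1 | scale := 1 | iter pos=1: | result := 2 | scale := 2 | iter pos=2: | result := 3 | scale := 3 | iter turn=2: | result := 15 | iter pos=0: | result := 17 | scale := 17 | iter pos=1: | result := 19 | scale := 19 | iter pos=2: | result := 21 | scale := 21 | iter turn=3: | result := 105 | iter pos=0: | result := 107 | scale := 107 | iter pos=1: | result := 109 | scale := 109 | iter pos=2: | result := 111 | scale := 111 | total := 110 | result 108
186 != 108, so the rewrite changes behavior.
verdict: not equivalent; witness: base=2, step=-1


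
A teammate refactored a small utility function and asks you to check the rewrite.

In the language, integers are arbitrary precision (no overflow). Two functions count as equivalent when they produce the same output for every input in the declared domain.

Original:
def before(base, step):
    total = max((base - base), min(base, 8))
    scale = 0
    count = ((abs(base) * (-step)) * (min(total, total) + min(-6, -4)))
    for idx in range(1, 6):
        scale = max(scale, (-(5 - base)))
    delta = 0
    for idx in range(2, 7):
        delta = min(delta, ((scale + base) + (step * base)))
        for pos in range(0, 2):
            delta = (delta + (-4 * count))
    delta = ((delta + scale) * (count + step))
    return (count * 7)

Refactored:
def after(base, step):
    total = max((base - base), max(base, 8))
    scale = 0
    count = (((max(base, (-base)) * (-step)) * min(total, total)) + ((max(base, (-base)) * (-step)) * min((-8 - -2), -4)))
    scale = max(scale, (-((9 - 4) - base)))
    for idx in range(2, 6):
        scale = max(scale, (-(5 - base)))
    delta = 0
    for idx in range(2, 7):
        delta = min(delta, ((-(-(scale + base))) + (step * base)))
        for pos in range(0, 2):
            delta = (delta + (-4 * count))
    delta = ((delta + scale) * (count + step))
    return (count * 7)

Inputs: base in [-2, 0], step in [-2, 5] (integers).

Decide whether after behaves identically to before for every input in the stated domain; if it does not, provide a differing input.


Evaluate both at base=-2, step=-2.
before: total becomes 0; next scale becomes 0; next count becomes -24; next at idx=1:; next scale becomes 0; next at idx=2:; next scale becomes 0; next at idx=3:; next scale becomes 0; next at idx=4:; next scale becomes 0; next at idx=5:; next scale becomes 0; next delta becomes 0; next at idx=2:; next delta becomes 0; next at pos=0:; next delta becomes 96; next at pos=1:; next delta becomes 192; next at idx=3:; next delta becomes 2; next at pos=0:; next delta becomes 98; next at pos=1:; next delta becomes 194; next at idx=4:; next delta becomes 2; next at pos=0:; next delta becomes 98; next at pos=1:; next delta becomes 194; next at idx=5:; next delta becomes 2; next at pos=0:; next delta becomes 98; next at pos=1:; next delta becomes 194; next at idx=6:; next delta becomes 2; next at pos=0:; next delta becomes 98; next at pos=1:; next delta becomes 194; next delta becomes -5044; next final value -168
after: total becomes 8; next scale becomes 0; next count becomes 8; next scale becomes 0; next at idx=2:; next scale becomes 0; next at idx=3:; next scale becomes 0; next at idx=4:; next scale becomes 0; next at idx=5:; next scale becomes 0; next delta becomes 0; next at idx=2:; next delta becomes 0; next at pos=0:; next delta becomes -32; next at pos=1:; next delta becomes -64; next at idx=3:; next delta becomes -64; next at pos=0:; next delta becomes -96; next at pos=1:; next delta becomes -128; next at idx=4:; next delta becomes -128; next at pos=0:; next delta becomes -160; next at pos=1:; next delta becomes -192; next at idx=5:; next delta becomes -192; next at pos=0:; next delta becomes -224; next at pos=1:; next delta becomes -256; next at idx=6:; next delta becomes -256; next at pos=0:; next delta becomes -288; next at pos=1:; next delta becomes -320; next delta becomes -1920; next final value 56
-168 against 56: the behavior changed.
verdict: not equivalent; witness: base=-2, step=-2


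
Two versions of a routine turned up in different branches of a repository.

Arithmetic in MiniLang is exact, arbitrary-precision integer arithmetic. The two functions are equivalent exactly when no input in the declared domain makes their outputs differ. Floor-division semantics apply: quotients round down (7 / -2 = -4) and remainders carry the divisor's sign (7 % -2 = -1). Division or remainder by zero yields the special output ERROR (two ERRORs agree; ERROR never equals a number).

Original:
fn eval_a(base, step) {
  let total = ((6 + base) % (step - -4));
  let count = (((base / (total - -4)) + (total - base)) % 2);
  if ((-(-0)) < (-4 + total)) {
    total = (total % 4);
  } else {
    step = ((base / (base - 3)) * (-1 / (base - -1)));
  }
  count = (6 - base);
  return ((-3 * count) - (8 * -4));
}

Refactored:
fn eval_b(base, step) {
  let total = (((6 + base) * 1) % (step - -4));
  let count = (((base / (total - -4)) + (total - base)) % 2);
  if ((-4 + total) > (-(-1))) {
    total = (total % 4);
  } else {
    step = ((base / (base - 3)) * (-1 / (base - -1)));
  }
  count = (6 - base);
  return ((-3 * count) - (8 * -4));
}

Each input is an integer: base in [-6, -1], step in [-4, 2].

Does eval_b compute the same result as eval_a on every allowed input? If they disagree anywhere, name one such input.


The rewrite breaks on base=-1, step=2, where the results are 11 and ERROR.
eval_a: total becomes 5; next count becomes 1; next ((-(-0)) < (-4 + total)) evaluates to true; next total becomes 1; next count becomes 7; next final value 11
eval_b: total becomes 5; next count becomes 1; next ((-4 + total) > (-(-1))) evaluates to false; next hits division by zero so the output is ERROR
verdict: not equivalent; witness: base=-1, step=2


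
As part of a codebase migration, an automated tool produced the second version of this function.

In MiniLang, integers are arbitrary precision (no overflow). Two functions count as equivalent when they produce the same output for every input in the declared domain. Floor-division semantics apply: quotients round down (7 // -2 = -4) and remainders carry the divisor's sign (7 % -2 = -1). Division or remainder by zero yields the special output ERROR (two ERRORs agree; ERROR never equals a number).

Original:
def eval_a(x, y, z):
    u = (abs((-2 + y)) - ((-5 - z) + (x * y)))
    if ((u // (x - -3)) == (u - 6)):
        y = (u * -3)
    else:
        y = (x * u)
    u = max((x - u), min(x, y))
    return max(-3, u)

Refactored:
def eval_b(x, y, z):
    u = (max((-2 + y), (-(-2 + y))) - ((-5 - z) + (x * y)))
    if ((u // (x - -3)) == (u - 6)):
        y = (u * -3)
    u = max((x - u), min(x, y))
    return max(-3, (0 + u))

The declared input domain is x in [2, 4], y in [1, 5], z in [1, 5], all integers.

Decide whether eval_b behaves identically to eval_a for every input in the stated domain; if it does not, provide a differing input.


The rewrite breaks on x=2, y=1, z=1, where the results are 2 and 1.
eval_a: u := 5 | ((u // (x - -3)) == (u - 6)): false | y := 10 | u := 2 | result 2
eval_b: u := 5 | ((u // (x - -3)) == (u - 6)): false | u := 1 | result 1
verdict: not equivalent; witness: x=2, y=1, z=1


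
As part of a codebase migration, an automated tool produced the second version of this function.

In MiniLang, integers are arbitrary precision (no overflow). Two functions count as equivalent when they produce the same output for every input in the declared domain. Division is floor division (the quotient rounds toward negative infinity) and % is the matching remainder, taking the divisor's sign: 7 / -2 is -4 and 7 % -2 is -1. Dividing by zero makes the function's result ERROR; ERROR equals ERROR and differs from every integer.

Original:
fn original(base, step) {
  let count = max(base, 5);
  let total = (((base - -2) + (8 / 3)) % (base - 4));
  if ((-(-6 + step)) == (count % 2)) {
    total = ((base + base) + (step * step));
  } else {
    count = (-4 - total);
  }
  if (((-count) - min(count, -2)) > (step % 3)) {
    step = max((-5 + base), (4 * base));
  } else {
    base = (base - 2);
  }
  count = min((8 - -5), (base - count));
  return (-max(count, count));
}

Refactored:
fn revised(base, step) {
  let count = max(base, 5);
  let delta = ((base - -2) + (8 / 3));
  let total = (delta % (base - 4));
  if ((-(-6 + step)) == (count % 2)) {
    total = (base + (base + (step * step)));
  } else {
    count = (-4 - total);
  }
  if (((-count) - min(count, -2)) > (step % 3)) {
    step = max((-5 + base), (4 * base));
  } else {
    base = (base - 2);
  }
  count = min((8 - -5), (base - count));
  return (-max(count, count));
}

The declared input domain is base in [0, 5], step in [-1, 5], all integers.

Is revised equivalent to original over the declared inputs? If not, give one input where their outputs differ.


The two are interchangeable: local variable names differ, plus statement counts differ, and every declared input agrees.
Spot check at base=5, step=1 — original: count = 5; total = 0; ((-(-6 + step)) == (count % 2)) -> false; count = -4; (((-count) - min(count, -2)) > (step % 3)) -> true; step = 20; count = 9; return -9. revised: count = 5; delta = 9; total = 0; ((-(-6 + step)) == (count % 2)) -> false; count = -4; (((-count) - min(count, -2)) > (step % 3)) -> true; step = 20; count = 9; return -9. Both give -9.
Checked all 42 inputs in the declared domain: the outputs agree on every one.
verdict: equivalent


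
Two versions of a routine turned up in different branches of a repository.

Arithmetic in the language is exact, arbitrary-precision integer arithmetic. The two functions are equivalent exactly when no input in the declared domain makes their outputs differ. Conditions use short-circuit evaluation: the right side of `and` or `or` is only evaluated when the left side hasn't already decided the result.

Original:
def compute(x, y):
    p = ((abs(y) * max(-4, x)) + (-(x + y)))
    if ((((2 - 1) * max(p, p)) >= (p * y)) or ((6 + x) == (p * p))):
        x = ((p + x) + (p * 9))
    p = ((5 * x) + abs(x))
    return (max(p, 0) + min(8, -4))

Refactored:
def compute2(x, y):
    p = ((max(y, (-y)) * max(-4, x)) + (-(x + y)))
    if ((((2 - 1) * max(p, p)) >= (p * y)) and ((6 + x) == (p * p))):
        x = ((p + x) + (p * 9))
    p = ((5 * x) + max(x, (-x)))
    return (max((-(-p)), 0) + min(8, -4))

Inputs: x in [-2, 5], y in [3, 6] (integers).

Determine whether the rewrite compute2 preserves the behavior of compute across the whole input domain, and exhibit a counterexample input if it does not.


Input x=1, y=3: -4 from compute versus 2 from compute2.
verdict: not equivalent; witness: x=1, y=3


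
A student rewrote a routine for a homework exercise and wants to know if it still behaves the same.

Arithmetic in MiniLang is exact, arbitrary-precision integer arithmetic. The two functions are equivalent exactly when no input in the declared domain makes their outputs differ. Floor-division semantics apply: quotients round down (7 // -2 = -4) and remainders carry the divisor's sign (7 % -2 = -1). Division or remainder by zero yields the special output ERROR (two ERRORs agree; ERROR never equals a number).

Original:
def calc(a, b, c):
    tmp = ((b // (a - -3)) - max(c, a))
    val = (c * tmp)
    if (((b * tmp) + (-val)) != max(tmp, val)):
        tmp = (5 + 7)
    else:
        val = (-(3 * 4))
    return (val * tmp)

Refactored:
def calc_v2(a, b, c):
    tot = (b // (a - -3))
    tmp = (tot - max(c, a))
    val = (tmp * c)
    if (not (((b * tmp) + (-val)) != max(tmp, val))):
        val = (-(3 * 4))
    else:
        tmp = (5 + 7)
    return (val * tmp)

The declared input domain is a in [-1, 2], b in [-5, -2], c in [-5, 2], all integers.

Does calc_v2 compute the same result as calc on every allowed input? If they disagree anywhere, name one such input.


Behavior is preserved: although statement counts differ, local variable names differ, boolean connective usage differs, the outputs never diverge.
Spot check at a=1, b=-4, c=0 — calc: tmp = -2; val = 0; (((b * tmp) + (-val)) != max(tmp, val)) -> true; tmp = 12; return 0. calc_v2: tot = -1; tmp = -2; val = 0; (not (((b * tmp) + (-val)) != max(tmp, val))) -> false; tmp = 12; return 0. Both give 0.
Across all 128 domain points the two functions coincide.
verdict: equivalent
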